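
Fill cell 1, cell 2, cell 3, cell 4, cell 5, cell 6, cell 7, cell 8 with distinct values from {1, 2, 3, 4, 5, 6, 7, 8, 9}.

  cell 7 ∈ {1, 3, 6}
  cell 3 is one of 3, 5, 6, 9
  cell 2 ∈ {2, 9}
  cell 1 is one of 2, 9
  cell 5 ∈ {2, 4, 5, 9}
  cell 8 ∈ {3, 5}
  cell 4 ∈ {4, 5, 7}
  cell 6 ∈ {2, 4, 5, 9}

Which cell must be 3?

Among the 8 variables, 1 fits only cell 7 (and all 8 values in {1, 2, 3, 4, 5, 6, 7, 9} must be used), so cell 7 = 1.
The 7 still-open variables draw from only 7 values {2, 3, 4, 5, 6, 7, 9}, so each is used; only cell 3 can be 6, hence cell 3 = 6.
The 6 still-open variables together cover exactly {2, 3, 4, 5, 7, 9} — 6 values for 6 variables — and 3 appears only in cell 8's list, so cell 8 = 3.

cell 8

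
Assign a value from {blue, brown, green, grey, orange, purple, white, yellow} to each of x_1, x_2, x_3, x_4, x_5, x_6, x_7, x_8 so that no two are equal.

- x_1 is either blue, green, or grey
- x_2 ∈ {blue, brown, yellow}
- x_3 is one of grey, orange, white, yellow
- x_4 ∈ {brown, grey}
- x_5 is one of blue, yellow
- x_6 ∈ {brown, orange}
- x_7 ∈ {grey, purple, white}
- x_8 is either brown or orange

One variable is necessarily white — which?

x_3

Among the 8 variables, green fits only x_1 (and all 8 values in {blue, brown, green, grey, orange, purple, white, yellow} must be used), so x_1 = green.
The 7 still-open variables draw from only 7 values {blue, brown, grey, orange, purple, white, yellow}, so each is used; only x_7 can be purple, hence x_7 = purple.
Among the 6 still-open variables, white fits only x_3 (and all 6 values in {blue, brown, grey, orange, white, yellow} must be used), so x_3 = white.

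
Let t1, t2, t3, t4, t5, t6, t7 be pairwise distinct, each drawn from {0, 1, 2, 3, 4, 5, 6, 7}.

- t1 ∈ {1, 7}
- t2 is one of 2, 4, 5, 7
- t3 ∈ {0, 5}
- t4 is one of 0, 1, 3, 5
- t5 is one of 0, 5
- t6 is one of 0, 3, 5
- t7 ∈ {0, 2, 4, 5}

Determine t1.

7

t3 and t5 share exactly the 2 values {0, 5}; by pigeonhole those values go to them, so strike 0, 5 from t2, t4, t6, t7.
t6 must be 3 (only option left). Eliminate 3 elsewhere: t4.
t4 must be 1 (only option left). Eliminate 1 elsewhere: t1.
So t1 = 7.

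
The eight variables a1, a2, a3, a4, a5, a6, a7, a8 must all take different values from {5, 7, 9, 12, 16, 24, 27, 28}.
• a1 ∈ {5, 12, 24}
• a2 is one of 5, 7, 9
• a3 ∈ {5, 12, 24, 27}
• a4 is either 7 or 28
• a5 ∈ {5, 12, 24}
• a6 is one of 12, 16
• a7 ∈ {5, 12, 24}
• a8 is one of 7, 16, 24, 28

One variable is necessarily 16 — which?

a6

Among the 8 variables, 9 fits only a2 (and all 8 values in {5, 7, 9, 12, 16, 24, 27, 28} must be used), so a2 = 9.
Among the 7 still-open variables, 27 fits only a3 (and all 7 values in {5, 7, 12, 16, 24, 27, 28} must be used), so a3 = 27.
a1, a5, a7 share exactly the 3 values {5, 12, 24}; by pigeonhole those values go to them, so strike 5, 12, 24 from a6, a8.
So 16 goes to a6.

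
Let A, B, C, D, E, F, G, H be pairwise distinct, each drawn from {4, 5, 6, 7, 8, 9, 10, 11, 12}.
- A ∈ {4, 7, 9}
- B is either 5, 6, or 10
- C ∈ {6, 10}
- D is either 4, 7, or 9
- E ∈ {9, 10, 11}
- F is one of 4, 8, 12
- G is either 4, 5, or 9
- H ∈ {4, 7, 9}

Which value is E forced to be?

11

The 3 variables A, D, H are confined to {4, 7, 9}, which locks those values in; drop them from E, F, G.
G has just one choice, so G = 5. Strike 5 from B.
B and C between them cover only {6, 10} — a naked pair. Remove those values from E.
So E = 11.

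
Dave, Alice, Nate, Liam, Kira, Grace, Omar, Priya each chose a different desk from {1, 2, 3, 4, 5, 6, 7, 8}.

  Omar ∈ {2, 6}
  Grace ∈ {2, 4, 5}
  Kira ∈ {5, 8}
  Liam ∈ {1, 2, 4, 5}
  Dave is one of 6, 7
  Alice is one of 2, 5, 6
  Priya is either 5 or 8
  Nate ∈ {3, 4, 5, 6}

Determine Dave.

Among the 8 variables, 1 fits only Liam (and all 8 values in {1, 2, 3, 4, 5, 6, 7, 8} must be used), so Liam = 1.
The 7 still-open variables together cover exactly {2, 3, 4, 5, 6, 7, 8} — 7 values for 7 variables — and 3 appears only in Nate's list, so Nate = 3.
The 6 still-open variables together cover exactly {2, 4, 5, 6, 7, 8} — 6 values for 6 variables — and 4 appears only in Grace's list, so Grace = 4.
The 5 still-open variables draw from only 5 values {2, 5, 6, 7, 8}, so each is used; only Dave can be 7, hence Dave = 7.

7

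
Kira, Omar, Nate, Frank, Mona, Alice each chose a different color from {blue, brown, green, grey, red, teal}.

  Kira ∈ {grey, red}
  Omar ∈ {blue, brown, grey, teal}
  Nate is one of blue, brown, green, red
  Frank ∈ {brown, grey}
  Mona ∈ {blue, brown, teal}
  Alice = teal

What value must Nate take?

green

Alice's domain is down to {teal}, so Alice = teal. Remove teal from Omar, Mona.
The 5 still-open variables together cover exactly {blue, brown, green, grey, red} — 5 values for 5 variables — and green appears only in Nate's list, so Nate = green.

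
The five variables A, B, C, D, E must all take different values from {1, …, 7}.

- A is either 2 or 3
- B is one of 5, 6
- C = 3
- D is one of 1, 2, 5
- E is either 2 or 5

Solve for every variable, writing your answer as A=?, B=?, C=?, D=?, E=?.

C must be 3 (only option left). Remove 3 from A.
That leaves A = 2. Strike 2 from D, E.
E must be 5 (only option left). Remove 5 from B, D.
B's domain is down to {6}, so B = 6.
D's domain is down to {1}, so D = 1.

A=2, B=6, C=3, D=1, E=5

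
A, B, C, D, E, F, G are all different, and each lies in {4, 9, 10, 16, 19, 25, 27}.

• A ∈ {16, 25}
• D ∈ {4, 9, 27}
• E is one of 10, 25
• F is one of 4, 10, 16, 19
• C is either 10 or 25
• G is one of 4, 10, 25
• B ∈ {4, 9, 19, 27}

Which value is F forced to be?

19

The 2 variables C and E are confined to {10, 25}, which locks those values in; drop them from A, F, G.
A has just one choice, so A = 16. Eliminate 16 elsewhere: F.
That leaves G = 4. Eliminate 4 elsewhere: B, D, F.
So F = 19.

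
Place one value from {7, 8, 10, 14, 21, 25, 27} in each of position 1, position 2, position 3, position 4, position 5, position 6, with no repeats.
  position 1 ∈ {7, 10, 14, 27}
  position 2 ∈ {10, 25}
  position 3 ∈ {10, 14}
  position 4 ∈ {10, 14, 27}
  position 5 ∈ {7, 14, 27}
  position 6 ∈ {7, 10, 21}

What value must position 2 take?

25

Among the 6 variables, 21 fits only position 6 (and all 6 values in {7, 10, 14, 21, 25, 27} must be used), so position 6 = 21.
The 5 still-open variables draw from only 5 values {7, 10, 14, 25, 27}, so each is used; only position 2 can be 25, hence position 2 = 25.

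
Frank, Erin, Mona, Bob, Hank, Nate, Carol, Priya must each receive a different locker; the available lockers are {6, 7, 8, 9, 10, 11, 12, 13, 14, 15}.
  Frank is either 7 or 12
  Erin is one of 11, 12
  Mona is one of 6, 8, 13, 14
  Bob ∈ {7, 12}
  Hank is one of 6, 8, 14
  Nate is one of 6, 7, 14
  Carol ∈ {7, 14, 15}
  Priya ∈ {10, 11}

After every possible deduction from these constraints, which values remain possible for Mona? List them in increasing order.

6, 8, 13, 14

The 2 variables Frank and Bob are confined to {7, 12}, which locks those values in; drop them from Erin, Nate, Carol.
Erin must be 11 (only option left). Eliminate 11 elsewhere: Priya.
Priya's domain is down to {10}, so Priya = 10.
No further eliminations apply; Mona can still be any of 6, 8, 13, 14.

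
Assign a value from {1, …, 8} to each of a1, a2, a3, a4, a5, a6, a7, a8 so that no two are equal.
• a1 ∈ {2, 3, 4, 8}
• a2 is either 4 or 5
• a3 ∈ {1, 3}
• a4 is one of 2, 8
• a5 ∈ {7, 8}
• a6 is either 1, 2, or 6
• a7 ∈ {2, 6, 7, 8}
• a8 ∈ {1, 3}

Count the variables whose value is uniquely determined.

2

The 8 variables draw from only 8 values {1, 2, 3, 4, 5, 6, 7, 8}, so each is used; only a2 can be 5, hence a2 = 5.
The 7 still-open variables together cover exactly {1, 2, 3, 4, 6, 7, 8} — 7 values for 7 variables — and 4 appears only in a1's list, so a1 = 4.
The 2 variables a3 and a8 are confined to {1, 3}, which locks those values in; drop them from a6.
Determined: a1=4, a2=5. The other variables each still have more than one consistent value. That makes 2.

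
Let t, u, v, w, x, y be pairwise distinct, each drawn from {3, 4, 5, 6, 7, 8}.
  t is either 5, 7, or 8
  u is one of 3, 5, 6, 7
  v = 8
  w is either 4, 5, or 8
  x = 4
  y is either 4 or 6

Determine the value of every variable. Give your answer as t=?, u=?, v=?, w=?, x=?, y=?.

t=7, u=3, v=8, w=5, x=4, y=6

v has just one choice, so v = 8. Strike 8 from t, w.
x's domain is down to {4}, so x = 4. So w, y can't be 4.
y must be 6 (only option left). Eliminate 6 elsewhere: u.
That leaves w = 5. Remove 5 from t, u.
t's domain is down to {7}, so t = 7. So u can't be 7.
u has just one choice, so u = 3.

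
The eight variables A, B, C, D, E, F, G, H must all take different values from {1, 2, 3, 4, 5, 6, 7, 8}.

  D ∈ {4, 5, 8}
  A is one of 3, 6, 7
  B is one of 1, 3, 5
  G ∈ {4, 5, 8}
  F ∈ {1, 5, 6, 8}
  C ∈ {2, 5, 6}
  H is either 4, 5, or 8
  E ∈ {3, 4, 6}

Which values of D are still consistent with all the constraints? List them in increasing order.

Among the 8 variables, 2 fits only C (and all 8 values in {1, 2, 3, 4, 5, 6, 7, 8} must be used), so C = 2.
The 7 still-open variables together cover exactly {1, 3, 4, 5, 6, 7, 8} — 7 values for 7 variables — and 7 appears only in A's list, so A = 7.
D, G, H share exactly the 3 values {4, 5, 8}; by pigeonhole those values go to them, so strike 4, 5, 8 from B, E, F.
No further eliminations apply; D can still be any of 4, 5, 8.

4, 5, 8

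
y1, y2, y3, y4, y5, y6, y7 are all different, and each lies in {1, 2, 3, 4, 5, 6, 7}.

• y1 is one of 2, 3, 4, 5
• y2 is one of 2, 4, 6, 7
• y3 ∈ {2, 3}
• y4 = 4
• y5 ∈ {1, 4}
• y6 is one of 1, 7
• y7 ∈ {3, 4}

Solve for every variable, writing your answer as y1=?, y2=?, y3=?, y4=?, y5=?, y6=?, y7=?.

y4's domain is down to {4}, so y4 = 4. Remove 4 from y1, y2, y5, y7.
y5 has just one choice, so y5 = 1. So y6 can't be 1.
That leaves y6 = 7. Eliminate 7 elsewhere: y2.
y7 must be 3 (only option left). Remove 3 from y1, y3.
y3 must be 2 (only option left). Eliminate 2 elsewhere: y1, y2.
y1 must be 5 (only option left).
y2 has just one choice, so y2 = 6.

y1=5, y2=6, y3=2, y4=4, y5=1, y6=7, y7=3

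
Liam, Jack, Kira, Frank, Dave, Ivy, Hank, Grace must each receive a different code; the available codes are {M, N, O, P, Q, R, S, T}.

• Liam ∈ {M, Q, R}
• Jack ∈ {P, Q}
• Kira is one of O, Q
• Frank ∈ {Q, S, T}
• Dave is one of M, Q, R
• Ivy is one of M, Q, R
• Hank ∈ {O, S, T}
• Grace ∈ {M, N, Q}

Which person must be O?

The 8 variables together cover exactly {M, N, O, P, Q, R, S, T} — 8 values for 8 variables — and N appears only in Grace's list, so Grace = N.
The 7 still-open variables together cover exactly {M, O, P, Q, R, S, T} — 7 values for 7 variables — and P appears only in Jack's list, so Jack = P.
Liam, Dave, Ivy between them cover only {M, Q, R} — a naked triple. Remove those values from Kira, Frank.
So O goes to Kira.

Kira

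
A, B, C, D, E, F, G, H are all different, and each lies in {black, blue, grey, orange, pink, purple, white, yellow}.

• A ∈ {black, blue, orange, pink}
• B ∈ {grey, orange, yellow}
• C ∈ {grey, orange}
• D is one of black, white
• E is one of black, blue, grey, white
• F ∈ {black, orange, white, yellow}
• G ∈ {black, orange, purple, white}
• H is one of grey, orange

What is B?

yellow

Among the 8 variables, pink fits only A (and all 8 values in {black, blue, grey, orange, pink, purple, white, yellow} must be used), so A = pink.
The 7 still-open variables together cover exactly {black, blue, grey, orange, purple, white, yellow} — 7 values for 7 variables — and blue appears only in E's list, so E = blue.
The 6 still-open variables draw from only 6 values {black, grey, orange, purple, white, yellow}, so each is used; only G can be purple, hence G = purple.
The 2 variables C and H are confined to {grey, orange}, which locks those values in; drop them from B, F.
So B = yellow.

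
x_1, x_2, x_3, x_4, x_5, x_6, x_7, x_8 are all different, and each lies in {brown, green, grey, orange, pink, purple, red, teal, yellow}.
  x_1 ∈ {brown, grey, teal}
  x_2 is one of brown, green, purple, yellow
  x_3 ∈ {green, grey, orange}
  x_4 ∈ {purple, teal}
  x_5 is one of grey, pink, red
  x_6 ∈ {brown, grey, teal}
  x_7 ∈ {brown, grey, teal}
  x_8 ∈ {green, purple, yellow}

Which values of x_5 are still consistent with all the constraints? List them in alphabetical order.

pink, red

x_1, x_6, x_7 share exactly the 3 values {brown, grey, teal}; by pigeonhole those values go to them, so strike brown, grey, teal from x_2, x_3, x_4, x_5.
x_4's domain is down to {purple}, so x_4 = purple. Strike purple from x_2, x_8.
x_2 and x_8 between them cover only {green, yellow} — a naked pair. Remove those values from x_3.
x_3's domain is down to {orange}, so x_3 = orange.
No further eliminations apply; x_5 can still be any of pink, red.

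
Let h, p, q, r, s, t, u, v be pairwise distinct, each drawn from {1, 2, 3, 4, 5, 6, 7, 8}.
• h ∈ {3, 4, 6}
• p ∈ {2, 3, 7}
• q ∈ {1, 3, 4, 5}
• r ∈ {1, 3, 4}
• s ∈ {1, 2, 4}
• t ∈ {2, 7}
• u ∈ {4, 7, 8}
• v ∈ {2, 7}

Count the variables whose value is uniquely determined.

4

The 8 variables draw from only 8 values {1, 2, 3, 4, 5, 6, 7, 8}, so each is used; only q can be 5, hence q = 5.
Among the 7 still-open variables, 6 fits only h (and all 7 values in {1, 2, 3, 4, 6, 7, 8} must be used), so h = 6.
Among the 6 still-open variables, 8 fits only u (and all 6 values in {1, 2, 3, 4, 7, 8} must be used), so u = 8.
The 2 variables t and v are confined to {2, 7}, which locks those values in; drop them from p, s.
p must be 3 (only option left). Eliminate 3 elsewhere: r.
Determined: h=6, p=3, q=5, u=8. The other variables each still have more than one consistent value. That makes 4.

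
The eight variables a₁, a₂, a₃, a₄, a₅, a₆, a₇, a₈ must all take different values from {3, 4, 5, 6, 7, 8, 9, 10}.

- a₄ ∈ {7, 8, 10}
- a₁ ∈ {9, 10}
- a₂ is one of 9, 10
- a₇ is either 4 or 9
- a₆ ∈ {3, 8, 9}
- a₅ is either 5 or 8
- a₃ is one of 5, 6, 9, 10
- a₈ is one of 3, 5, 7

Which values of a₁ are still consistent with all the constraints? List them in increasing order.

Among the 8 variables, 4 fits only a₇ (and all 8 values in {3, 4, 5, 6, 7, 8, 9, 10} must be used), so a₇ = 4.
Among the 7 still-open variables, 6 fits only a₃ (and all 7 values in {3, 5, 6, 7, 8, 9, 10} must be used), so a₃ = 6.
The 2 variables a₁ and a₂ are confined to {9, 10}, which locks those values in; drop them from a₄, a₆.
No further eliminations apply; a₁ can still be any of 9, 10.

9, 10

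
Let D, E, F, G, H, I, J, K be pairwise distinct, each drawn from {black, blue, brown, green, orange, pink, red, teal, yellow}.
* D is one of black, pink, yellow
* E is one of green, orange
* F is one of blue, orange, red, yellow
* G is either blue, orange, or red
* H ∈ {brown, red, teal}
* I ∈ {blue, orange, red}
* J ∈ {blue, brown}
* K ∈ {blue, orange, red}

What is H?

G, I, K between them cover only {blue, orange, red} — a naked triple. Remove those values from E, F, H, J.
E's domain is down to {green}, so E = green.
F must be yellow (only option left). So D can't be yellow.
J must be brown (only option left). Eliminate brown elsewhere: H.
So H = teal.

teal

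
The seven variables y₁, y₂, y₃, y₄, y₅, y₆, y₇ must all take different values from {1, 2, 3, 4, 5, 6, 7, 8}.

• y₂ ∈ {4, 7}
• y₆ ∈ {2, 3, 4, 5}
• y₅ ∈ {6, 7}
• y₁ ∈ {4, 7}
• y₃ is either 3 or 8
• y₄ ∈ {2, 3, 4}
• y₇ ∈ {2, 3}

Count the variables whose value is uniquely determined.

3

The 7 variables together cover exactly {2, 3, 4, 5, 6, 7, 8} — 7 values for 7 variables — and 5 appears only in y₆'s list, so y₆ = 5.
The 6 still-open variables together cover exactly {2, 3, 4, 6, 7, 8} — 6 values for 6 variables — and 6 appears only in y₅'s list, so y₅ = 6.
The 5 still-open variables together cover exactly {2, 3, 4, 7, 8} — 5 values for 5 variables — and 8 appears only in y₃'s list, so y₃ = 8.
y₁ and y₂ between them cover only {4, 7} — a naked pair. Remove those values from y₄.
Determined: y₃=8, y₅=6, y₆=5. The other variables each still have more than one consistent value. That makes 3.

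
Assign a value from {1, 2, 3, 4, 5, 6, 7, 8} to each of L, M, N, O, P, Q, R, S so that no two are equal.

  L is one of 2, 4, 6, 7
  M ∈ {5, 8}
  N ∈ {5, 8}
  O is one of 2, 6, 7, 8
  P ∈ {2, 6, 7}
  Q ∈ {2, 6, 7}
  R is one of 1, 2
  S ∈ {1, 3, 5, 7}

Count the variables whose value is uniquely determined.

Among the 8 variables, 3 fits only S (and all 8 values in {1, 2, 3, 4, 5, 6, 7, 8} must be used), so S = 3.
The 7 still-open variables together cover exactly {1, 2, 4, 5, 6, 7, 8} — 7 values for 7 variables — and 1 appears only in R's list, so R = 1.
The 6 still-open variables draw from only 6 values {2, 4, 5, 6, 7, 8}, so each is used; only L can be 4, hence L = 4.
The 2 variables M and N are confined to {5, 8}, which locks those values in; drop them from O.
Determined: L=4, R=1, S=3. The other variables each still have more than one consistent value. That makes 3.

3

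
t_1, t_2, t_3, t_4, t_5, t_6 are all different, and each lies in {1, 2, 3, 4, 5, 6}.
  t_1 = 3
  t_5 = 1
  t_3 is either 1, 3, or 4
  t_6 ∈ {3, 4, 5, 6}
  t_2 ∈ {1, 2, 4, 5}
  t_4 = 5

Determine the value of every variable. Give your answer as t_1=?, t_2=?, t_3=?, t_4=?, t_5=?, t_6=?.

t_1 has just one choice, so t_1 = 3. So t_3, t_6 can't be 3.
t_4 has just one choice, so t_4 = 5. Strike 5 from t_2, t_6.
t_5's domain is down to {1}, so t_5 = 1. So t_2, t_3 can't be 1.
t_3 must be 4 (only option left). Remove 4 from t_2, t_6.
t_6's domain is down to {6}, so t_6 = 6.
t_2's domain is down to {2}, so t_2 = 2.

t_1=3, t_2=2, t_3=4, t_4=5, t_5=1, t_6=6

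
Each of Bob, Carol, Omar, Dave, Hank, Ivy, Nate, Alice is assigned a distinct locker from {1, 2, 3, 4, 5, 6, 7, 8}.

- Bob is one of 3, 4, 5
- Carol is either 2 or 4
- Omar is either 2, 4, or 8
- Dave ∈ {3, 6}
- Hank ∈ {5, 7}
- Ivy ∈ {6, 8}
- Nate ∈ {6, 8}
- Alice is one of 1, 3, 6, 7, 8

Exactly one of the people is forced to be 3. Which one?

Dave

Among the 8 variables, 1 fits only Alice (and all 8 values in {1, 2, 3, 4, 5, 6, 7, 8} must be used), so Alice = 1.
The 7 still-open variables together cover exactly {2, 3, 4, 5, 6, 7, 8} — 7 values for 7 variables — and 7 appears only in Hank's list, so Hank = 7.
The 6 still-open variables draw from only 6 values {2, 3, 4, 5, 6, 8}, so each is used; only Bob can be 5, hence Bob = 5.
Among the 5 still-open variables, 3 fits only Dave (and all 5 values in {2, 3, 4, 6, 8} must be used), so Dave = 3.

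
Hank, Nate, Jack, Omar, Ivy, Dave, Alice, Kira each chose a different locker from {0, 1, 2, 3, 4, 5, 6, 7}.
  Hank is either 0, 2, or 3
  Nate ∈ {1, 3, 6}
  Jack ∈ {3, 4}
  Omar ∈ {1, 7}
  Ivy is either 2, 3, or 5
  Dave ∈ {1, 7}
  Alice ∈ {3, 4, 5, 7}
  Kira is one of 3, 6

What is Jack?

4

The 8 variables together cover exactly {0, 1, 2, 3, 4, 5, 6, 7} — 8 values for 8 variables — and 0 appears only in Hank's list, so Hank = 0.
The 7 still-open variables draw from only 7 values {1, 2, 3, 4, 5, 6, 7}, so each is used; only Ivy can be 2, hence Ivy = 2.
The 6 still-open variables draw from only 6 values {1, 3, 4, 5, 6, 7}, so each is used; only Alice can be 5, hence Alice = 5.
The 5 still-open variables draw from only 5 values {1, 3, 4, 6, 7}, so each is used; only Jack can be 4, hence Jack = 4.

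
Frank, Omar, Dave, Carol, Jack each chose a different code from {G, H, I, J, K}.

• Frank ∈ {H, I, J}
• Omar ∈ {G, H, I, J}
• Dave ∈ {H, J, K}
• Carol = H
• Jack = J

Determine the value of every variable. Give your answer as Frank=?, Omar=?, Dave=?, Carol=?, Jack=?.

Carol must be H (only option left). So Frank, Omar, Dave can't be H.
That leaves Jack = J. Strike J from Frank, Omar, Dave.
That leaves Frank = I. Remove I from Omar.
Omar's domain is down to {G}, so Omar = G.
Dave must be K (only option left).

Frank=I, Omar=G, Dave=K, Carol=H, Jack=J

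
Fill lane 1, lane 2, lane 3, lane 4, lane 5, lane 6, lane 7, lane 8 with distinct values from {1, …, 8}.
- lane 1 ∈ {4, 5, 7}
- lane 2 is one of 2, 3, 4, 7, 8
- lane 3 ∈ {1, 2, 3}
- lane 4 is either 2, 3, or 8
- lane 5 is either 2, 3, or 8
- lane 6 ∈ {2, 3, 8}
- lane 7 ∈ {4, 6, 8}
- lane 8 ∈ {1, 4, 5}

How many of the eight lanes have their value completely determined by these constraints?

The 8 variables together cover exactly {1, 2, 3, 4, 5, 6, 7, 8} — 8 values for 8 variables — and 6 appears only in lane 7's list, so lane 7 = 6.
lane 4, lane 5, lane 6 between them cover only {2, 3, 8} — a naked triple. Remove those values from lane 2, lane 3.
That leaves lane 3 = 1. So lane 8 can't be 1.
Determined: lane 3=1, lane 7=6. The other lanes each still have more than one consistent value. That makes 2.

2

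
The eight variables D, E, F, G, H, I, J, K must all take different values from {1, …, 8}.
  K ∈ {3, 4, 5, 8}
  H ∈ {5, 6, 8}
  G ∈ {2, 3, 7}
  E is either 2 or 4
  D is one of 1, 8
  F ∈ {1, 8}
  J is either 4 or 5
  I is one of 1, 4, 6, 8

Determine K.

3

The 8 variables draw from only 8 values {1, 2, 3, 4, 5, 6, 7, 8}, so each is used; only G can be 7, hence G = 7.
The 7 still-open variables draw from only 7 values {1, 2, 3, 4, 5, 6, 8}, so each is used; only E can be 2, hence E = 2.
The 6 still-open variables draw from only 6 values {1, 3, 4, 5, 6, 8}, so each is used; only K can be 3, hence K = 3.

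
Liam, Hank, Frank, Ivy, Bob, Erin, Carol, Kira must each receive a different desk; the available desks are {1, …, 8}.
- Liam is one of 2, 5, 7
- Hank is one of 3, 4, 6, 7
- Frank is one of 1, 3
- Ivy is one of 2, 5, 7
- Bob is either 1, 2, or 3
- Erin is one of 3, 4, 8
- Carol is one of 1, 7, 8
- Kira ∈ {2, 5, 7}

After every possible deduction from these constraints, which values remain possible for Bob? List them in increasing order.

1, 3

The 8 variables draw from only 8 values {1, 2, 3, 4, 5, 6, 7, 8}, so each is used; only Hank can be 6, hence Hank = 6.
The 7 still-open variables together cover exactly {1, 2, 3, 4, 5, 7, 8} — 7 values for 7 variables — and 4 appears only in Erin's list, so Erin = 4.
Among the 6 still-open variables, 8 fits only Carol (and all 6 values in {1, 2, 3, 5, 7, 8} must be used), so Carol = 8.
Liam, Ivy, Kira share exactly the 3 values {2, 5, 7}; by pigeonhole those values go to them, so strike 2, 5, 7 from Bob.
No further eliminations apply; Bob can still be any of 1, 3.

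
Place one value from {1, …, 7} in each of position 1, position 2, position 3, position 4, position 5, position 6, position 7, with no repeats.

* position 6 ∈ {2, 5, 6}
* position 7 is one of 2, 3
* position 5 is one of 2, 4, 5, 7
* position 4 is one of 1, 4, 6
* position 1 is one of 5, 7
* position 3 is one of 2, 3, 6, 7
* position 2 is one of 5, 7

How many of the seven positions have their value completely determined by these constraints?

The 7 variables together cover exactly {1, 2, 3, 4, 5, 6, 7} — 7 values for 7 variables — and 1 appears only in position 4's list, so position 4 = 1.
Among the 6 still-open variables, 4 fits only position 5 (and all 6 values in {2, 3, 4, 5, 6, 7} must be used), so position 5 = 4.
position 1 and position 2 between them cover only {5, 7} — a naked pair. Remove those values from position 3, position 6.
Determined: position 4=1, position 5=4. The other positions each still have more than one consistent value. That makes 2.

2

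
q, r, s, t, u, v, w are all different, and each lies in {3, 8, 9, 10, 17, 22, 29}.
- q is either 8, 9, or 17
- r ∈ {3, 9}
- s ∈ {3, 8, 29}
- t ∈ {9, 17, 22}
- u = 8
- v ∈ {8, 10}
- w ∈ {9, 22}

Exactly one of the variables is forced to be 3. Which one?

u must be 8 (only option left). Strike 8 from q, s, v.
That leaves v = 10.
The 5 still-open variables draw from only 5 values {3, 9, 17, 22, 29}, so each is used; only s can be 29, hence s = 29.
Among the 4 still-open variables, 3 fits only r (and all 4 values in {3, 9, 17, 22} must be used), so r = 3.

r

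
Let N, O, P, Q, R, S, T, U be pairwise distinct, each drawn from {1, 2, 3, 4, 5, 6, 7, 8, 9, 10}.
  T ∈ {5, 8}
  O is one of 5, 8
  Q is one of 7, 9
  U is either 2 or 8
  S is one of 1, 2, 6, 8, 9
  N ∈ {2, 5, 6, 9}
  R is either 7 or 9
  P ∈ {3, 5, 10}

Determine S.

The 2 variables O and T are confined to {5, 8}, which locks those values in; drop them from N, P, S, U.
U must be 2 (only option left). Eliminate 2 elsewhere: N, S.
The 2 variables Q and R are confined to {7, 9}, which locks those values in; drop them from N, S.
N must be 6 (only option left). Strike 6 from S.
So S = 1.

1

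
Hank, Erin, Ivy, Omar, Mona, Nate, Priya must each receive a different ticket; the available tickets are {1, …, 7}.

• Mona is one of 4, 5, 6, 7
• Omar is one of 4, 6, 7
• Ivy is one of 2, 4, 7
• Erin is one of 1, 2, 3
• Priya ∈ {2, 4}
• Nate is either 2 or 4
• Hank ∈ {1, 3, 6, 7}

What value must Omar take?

Among the 7 variables, 5 fits only Mona (and all 7 values in {1, 2, 3, 4, 5, 6, 7} must be used), so Mona = 5.
Nate and Priya between them cover only {2, 4} — a naked pair. Remove those values from Erin, Ivy, Omar.
Ivy's domain is down to {7}, so Ivy = 7. Strike 7 from Hank, Omar.
So Omar = 6.

6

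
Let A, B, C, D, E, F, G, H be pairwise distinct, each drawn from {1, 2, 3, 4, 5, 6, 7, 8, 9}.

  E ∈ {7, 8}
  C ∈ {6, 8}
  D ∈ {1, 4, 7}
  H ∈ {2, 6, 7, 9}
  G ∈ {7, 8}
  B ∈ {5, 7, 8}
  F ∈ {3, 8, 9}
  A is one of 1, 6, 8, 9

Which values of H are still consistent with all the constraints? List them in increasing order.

2, 9

E and G share exactly the 2 values {7, 8}; by pigeonhole those values go to them, so strike 7, 8 from A, B, C, D, F, H.
B's domain is down to {5}, so B = 5.
That leaves C = 6. Remove 6 from A, H.
No further eliminations apply; H can still be any of 2, 9.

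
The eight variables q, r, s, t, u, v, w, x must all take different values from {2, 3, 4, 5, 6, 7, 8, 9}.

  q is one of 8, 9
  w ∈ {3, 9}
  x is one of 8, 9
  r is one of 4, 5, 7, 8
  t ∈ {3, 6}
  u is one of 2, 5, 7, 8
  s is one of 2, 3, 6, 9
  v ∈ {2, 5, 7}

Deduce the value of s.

The 8 variables draw from only 8 values {2, 3, 4, 5, 6, 7, 8, 9}, so each is used; only r can be 4, hence r = 4.
The 2 variables q and x are confined to {8, 9}, which locks those values in; drop them from s, u, w.
That leaves w = 3. Eliminate 3 elsewhere: s, t.
That leaves t = 6. Eliminate 6 elsewhere: s.
So s = 2.

2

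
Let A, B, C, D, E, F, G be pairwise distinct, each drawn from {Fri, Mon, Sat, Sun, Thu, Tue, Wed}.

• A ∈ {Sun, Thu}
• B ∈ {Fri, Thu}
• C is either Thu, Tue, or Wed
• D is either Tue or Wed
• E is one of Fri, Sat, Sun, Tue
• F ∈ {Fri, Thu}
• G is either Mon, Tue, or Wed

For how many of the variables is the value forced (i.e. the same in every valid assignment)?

The 7 variables draw from only 7 values {Fri, Mon, Sat, Sun, Thu, Tue, Wed}, so each is used; only G can be Mon, hence G = Mon.
The 6 still-open variables together cover exactly {Fri, Sat, Sun, Thu, Tue, Wed} — 6 values for 6 variables — and Sat appears only in E's list, so E = Sat.
The 5 still-open variables together cover exactly {Fri, Sun, Thu, Tue, Wed} — 5 values for 5 variables — and Sun appears only in A's list, so A = Sun.
B and F share exactly the 2 values {Fri, Thu}; by pigeonhole those values go to them, so strike Fri, Thu from C.
Determined: A=Sun, E=Sat, G=Mon. The other variables each still have more than one consistent value. That makes 3.

3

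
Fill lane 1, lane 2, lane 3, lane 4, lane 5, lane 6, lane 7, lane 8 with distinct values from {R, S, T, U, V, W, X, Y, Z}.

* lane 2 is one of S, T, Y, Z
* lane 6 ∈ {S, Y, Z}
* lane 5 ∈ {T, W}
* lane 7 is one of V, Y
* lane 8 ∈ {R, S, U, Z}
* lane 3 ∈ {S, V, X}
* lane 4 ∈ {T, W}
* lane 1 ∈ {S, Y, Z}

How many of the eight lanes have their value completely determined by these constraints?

2

lane 4 and lane 5 share exactly the 2 values {T, W}; by pigeonhole those values go to them, so strike T, W from lane 2.
lane 1, lane 2, lane 6 between them cover only {S, Y, Z} — a naked triple. Remove those values from lane 3, lane 7, lane 8.
That leaves lane 7 = V. So lane 3 can't be V.
lane 3 must be X (only option left).
Determined: lane 3=X, lane 7=V. The other lanes each still have more than one consistent value. That makes 2.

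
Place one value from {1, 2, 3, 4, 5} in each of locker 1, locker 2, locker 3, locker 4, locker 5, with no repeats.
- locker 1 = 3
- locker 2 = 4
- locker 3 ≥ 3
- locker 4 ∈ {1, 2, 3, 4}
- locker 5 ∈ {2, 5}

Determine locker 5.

2

locker 1 must be 3 (only option left). Remove 3 from locker 3, locker 4.
That leaves locker 2 = 4. So locker 3, locker 4 can't be 4.
That leaves locker 3 = 5. So locker 5 can't be 5.
So locker 5 = 2.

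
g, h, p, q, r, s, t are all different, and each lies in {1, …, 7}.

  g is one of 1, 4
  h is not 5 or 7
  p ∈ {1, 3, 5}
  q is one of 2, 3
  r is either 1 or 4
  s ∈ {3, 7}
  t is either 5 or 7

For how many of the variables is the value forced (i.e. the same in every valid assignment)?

The 7 variables draw from only 7 values {1, 2, 3, 4, 5, 6, 7}, so each is used; only h can be 6, hence h = 6.
The 6 still-open variables draw from only 6 values {1, 2, 3, 4, 5, 7}, so each is used; only q can be 2, hence q = 2.
g and r share exactly the 2 values {1, 4}; by pigeonhole those values go to them, so strike 1, 4 from p.
Determined: h=6, q=2. The other variables each still have more than one consistent value. That makes 2.

2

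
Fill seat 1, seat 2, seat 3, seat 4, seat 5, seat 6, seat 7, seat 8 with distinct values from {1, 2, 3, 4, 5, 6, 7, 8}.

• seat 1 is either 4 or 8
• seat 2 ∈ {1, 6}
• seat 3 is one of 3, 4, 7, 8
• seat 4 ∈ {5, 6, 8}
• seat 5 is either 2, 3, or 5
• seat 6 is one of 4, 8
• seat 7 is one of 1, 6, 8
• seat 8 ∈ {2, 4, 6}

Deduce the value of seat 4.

5

The 8 variables together cover exactly {1, 2, 3, 4, 5, 6, 7, 8} — 8 values for 8 variables — and 7 appears only in seat 3's list, so seat 3 = 7.
Among the 7 still-open variables, 3 fits only seat 5 (and all 7 values in {1, 2, 3, 4, 5, 6, 8} must be used), so seat 5 = 3.
Among the 6 still-open variables, 2 fits only seat 8 (and all 6 values in {1, 2, 4, 5, 6, 8} must be used), so seat 8 = 2.
Among the 5 still-open variables, 5 fits only seat 4 (and all 5 values in {1, 4, 5, 6, 8} must be used), so seat 4 = 5.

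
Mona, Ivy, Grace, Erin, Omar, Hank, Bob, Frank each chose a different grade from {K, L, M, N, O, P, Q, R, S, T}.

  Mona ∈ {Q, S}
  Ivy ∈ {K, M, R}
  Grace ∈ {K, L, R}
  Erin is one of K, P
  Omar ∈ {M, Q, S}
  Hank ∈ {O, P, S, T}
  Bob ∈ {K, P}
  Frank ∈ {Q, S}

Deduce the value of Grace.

L

The 2 variables Mona and Frank are confined to {Q, S}, which locks those values in; drop them from Omar, Hank.
Omar has just one choice, so Omar = M. So Ivy can't be M.
Erin and Bob share exactly the 2 values {K, P}; by pigeonhole those values go to them, so strike K, P from Ivy, Grace, Hank.
Ivy has just one choice, so Ivy = R. So Grace can't be R.
So Grace = L.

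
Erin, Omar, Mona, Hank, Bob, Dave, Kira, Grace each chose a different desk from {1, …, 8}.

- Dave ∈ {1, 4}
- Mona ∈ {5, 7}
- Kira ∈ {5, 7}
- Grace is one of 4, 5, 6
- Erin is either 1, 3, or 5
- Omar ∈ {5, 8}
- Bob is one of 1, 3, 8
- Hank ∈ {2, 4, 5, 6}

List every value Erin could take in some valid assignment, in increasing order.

The 8 variables draw from only 8 values {1, 2, 3, 4, 5, 6, 7, 8}, so each is used; only Hank can be 2, hence Hank = 2.
Among the 7 still-open variables, 6 fits only Grace (and all 7 values in {1, 3, 4, 5, 6, 7, 8} must be used), so Grace = 6.
The 6 still-open variables draw from only 6 values {1, 3, 4, 5, 7, 8}, so each is used; only Dave can be 4, hence Dave = 4.
Mona and Kira share exactly the 2 values {5, 7}; by pigeonhole those values go to them, so strike 5, 7 from Erin, Omar.
Omar's domain is down to {8}, so Omar = 8. Eliminate 8 elsewhere: Bob.
No further eliminations apply; Erin can still be any of 1, 3.

1, 3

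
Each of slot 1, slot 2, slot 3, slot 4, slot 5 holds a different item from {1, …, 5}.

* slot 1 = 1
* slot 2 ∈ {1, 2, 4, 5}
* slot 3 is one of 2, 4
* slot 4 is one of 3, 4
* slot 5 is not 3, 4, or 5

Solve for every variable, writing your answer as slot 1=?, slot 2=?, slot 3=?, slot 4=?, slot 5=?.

slot 1=1, slot 2=5, slot 3=4, slot 4=3, slot 5=2

slot 1's domain is down to {1}, so slot 1 = 1. Strike 1 from slot 2, slot 5.
slot 5 has just one choice, so slot 5 = 2. Strike 2 from slot 2, slot 3.
slot 3's domain is down to {4}, so slot 3 = 4. Eliminate 4 elsewhere: slot 2, slot 4.
slot 4's domain is down to {3}, so slot 4 = 3.
slot 2 must be 5 (only option left).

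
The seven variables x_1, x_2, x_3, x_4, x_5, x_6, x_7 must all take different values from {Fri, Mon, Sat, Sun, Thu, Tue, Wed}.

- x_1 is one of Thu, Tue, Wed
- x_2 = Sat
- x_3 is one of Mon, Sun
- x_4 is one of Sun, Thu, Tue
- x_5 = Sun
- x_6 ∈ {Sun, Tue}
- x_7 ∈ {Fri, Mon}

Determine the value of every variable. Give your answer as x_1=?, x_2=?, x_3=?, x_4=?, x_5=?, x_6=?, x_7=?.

x_2 has just one choice, so x_2 = Sat.
x_5 must be Sun (only option left). Eliminate Sun elsewhere: x_3, x_4, x_6.
x_6 has just one choice, so x_6 = Tue. Eliminate Tue elsewhere: x_1, x_4.
That leaves x_3 = Mon. Eliminate Mon elsewhere: x_7.
x_4 has just one choice, so x_4 = Thu. Strike Thu from x_1.
That leaves x_7 = Fri.
That leaves x_1 = Wed.

x_1=Wed, x_2=Sat, x_3=Mon, x_4=Thu, x_5=Sun, x_6=Tue, x_7=Fri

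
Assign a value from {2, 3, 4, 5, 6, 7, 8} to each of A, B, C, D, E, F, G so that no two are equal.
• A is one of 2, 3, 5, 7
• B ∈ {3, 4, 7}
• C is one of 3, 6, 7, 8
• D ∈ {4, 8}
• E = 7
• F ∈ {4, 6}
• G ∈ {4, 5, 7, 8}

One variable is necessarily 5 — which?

E must be 7 (only option left). Strike 7 from A, B, C, G.
The 6 still-open variables draw from only 6 values {2, 3, 4, 5, 6, 8}, so each is used; only A can be 2, hence A = 2.
The 5 still-open variables together cover exactly {3, 4, 5, 6, 8} — 5 values for 5 variables — and 5 appears only in G's list, so G = 5.

G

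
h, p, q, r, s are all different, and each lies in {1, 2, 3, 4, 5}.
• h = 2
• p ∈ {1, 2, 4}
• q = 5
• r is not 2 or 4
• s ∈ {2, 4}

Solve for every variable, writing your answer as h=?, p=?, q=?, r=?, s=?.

h=2, p=1, q=5, r=3, s=4

h must be 2 (only option left). So p, s can't be 2.
q's domain is down to {5}, so q = 5. Remove 5 from r.
s must be 4 (only option left). Eliminate 4 elsewhere: p.
p has just one choice, so p = 1. Strike 1 from r.
r must be 3 (only option left).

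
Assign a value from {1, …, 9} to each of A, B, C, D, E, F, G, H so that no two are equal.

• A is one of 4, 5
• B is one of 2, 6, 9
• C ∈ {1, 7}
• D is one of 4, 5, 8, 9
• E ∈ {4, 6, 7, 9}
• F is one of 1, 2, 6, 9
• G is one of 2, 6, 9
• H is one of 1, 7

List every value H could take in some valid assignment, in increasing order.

1, 7

The 8 variables draw from only 8 values {1, 2, 4, 5, 6, 7, 8, 9}, so each is used; only D can be 8, hence D = 8.
The 7 still-open variables together cover exactly {1, 2, 4, 5, 6, 7, 9} — 7 values for 7 variables — and 5 appears only in A's list, so A = 5.
Among the 6 still-open variables, 4 fits only E (and all 6 values in {1, 2, 4, 6, 7, 9} must be used), so E = 4.
The 2 variables C and H are confined to {1, 7}, which locks those values in; drop them from F.
No further eliminations apply; H can still be any of 1, 7.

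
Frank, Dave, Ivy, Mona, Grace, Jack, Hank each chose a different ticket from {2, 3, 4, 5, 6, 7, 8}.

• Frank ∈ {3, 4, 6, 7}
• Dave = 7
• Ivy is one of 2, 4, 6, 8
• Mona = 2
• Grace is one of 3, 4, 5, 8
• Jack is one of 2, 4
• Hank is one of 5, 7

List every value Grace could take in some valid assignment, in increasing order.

3, 8

Dave has just one choice, so Dave = 7. So Frank, Hank can't be 7.
Mona must be 2 (only option left). So Ivy, Jack can't be 2.
Jack has just one choice, so Jack = 4. Strike 4 from Frank, Ivy, Grace.
That leaves Hank = 5. So Grace can't be 5.
No further eliminations apply; Grace can still be any of 3, 8.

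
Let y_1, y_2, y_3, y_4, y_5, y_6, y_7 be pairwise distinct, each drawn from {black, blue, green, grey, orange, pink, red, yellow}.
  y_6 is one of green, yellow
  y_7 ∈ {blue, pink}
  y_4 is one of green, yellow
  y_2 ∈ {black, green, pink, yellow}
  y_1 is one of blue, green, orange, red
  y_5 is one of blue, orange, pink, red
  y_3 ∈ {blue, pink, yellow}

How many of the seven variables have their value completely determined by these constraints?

1

The 7 variables draw from only 7 values {black, blue, green, orange, pink, red, yellow}, so each is used; only y_2 can be black, hence y_2 = black.
The 2 variables y_4 and y_6 are confined to {green, yellow}, which locks those values in; drop them from y_1, y_3.
y_3 and y_7 between them cover only {blue, pink} — a naked pair. Remove those values from y_1, y_5.
Determined: y_2=black. The other variables each still have more than one consistent value. That makes 1.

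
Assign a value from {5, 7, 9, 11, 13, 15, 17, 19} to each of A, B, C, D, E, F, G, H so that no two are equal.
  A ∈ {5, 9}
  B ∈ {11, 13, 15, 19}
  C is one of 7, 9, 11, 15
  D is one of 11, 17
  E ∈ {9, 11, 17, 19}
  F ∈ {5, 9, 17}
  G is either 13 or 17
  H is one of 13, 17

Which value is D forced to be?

The 8 variables together cover exactly {5, 7, 9, 11, 13, 15, 17, 19} — 8 values for 8 variables — and 7 appears only in C's list, so C = 7.
The 7 still-open variables draw from only 7 values {5, 9, 11, 13, 15, 17, 19}, so each is used; only B can be 15, hence B = 15.
The 6 still-open variables draw from only 6 values {5, 9, 11, 13, 17, 19}, so each is used; only E can be 19, hence E = 19.
The 5 still-open variables together cover exactly {5, 9, 11, 13, 17} — 5 values for 5 variables — and 11 appears only in D's list, so D = 11.

11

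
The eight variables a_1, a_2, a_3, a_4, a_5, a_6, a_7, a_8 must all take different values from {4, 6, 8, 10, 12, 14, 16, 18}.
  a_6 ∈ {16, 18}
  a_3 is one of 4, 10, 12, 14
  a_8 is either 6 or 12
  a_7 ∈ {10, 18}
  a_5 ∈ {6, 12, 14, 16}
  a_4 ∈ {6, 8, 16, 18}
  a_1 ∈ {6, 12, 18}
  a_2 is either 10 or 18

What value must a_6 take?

Among the 8 variables, 4 fits only a_3 (and all 8 values in {4, 6, 8, 10, 12, 14, 16, 18} must be used), so a_3 = 4.
Among the 7 still-open variables, 8 fits only a_4 (and all 7 values in {6, 8, 10, 12, 14, 16, 18} must be used), so a_4 = 8.
Among the 6 still-open variables, 14 fits only a_5 (and all 6 values in {6, 10, 12, 14, 16, 18} must be used), so a_5 = 14.
The 5 still-open variables together cover exactly {6, 10, 12, 16, 18} — 5 values for 5 variables — and 16 appears only in a_6's list, so a_6 = 16.

16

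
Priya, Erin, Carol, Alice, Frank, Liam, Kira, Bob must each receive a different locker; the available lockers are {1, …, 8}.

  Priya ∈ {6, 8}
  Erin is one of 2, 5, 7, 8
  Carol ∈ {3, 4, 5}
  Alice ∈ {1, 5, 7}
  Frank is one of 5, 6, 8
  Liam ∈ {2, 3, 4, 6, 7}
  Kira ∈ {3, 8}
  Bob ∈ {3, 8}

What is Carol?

The 8 variables together cover exactly {1, 2, 3, 4, 5, 6, 7, 8} — 8 values for 8 variables — and 1 appears only in Alice's list, so Alice = 1.
Kira and Bob share exactly the 2 values {3, 8}; by pigeonhole those values go to them, so strike 3, 8 from Priya, Erin, Carol, Frank, Liam.
Priya must be 6 (only option left). Eliminate 6 elsewhere: Frank, Liam.
Frank has just one choice, so Frank = 5. Strike 5 from Erin, Carol.
So Carol = 4.

4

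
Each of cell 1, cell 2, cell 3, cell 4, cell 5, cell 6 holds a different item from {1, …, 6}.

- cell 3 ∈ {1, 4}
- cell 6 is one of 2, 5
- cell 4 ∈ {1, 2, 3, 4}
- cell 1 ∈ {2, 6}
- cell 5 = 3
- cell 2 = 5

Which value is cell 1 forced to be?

cell 2 has just one choice, so cell 2 = 5. Remove 5 from cell 6.
cell 5 has just one choice, so cell 5 = 3. Strike 3 from cell 4.
That leaves cell 6 = 2. So cell 1, cell 4 can't be 2.
So cell 1 = 6.

6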